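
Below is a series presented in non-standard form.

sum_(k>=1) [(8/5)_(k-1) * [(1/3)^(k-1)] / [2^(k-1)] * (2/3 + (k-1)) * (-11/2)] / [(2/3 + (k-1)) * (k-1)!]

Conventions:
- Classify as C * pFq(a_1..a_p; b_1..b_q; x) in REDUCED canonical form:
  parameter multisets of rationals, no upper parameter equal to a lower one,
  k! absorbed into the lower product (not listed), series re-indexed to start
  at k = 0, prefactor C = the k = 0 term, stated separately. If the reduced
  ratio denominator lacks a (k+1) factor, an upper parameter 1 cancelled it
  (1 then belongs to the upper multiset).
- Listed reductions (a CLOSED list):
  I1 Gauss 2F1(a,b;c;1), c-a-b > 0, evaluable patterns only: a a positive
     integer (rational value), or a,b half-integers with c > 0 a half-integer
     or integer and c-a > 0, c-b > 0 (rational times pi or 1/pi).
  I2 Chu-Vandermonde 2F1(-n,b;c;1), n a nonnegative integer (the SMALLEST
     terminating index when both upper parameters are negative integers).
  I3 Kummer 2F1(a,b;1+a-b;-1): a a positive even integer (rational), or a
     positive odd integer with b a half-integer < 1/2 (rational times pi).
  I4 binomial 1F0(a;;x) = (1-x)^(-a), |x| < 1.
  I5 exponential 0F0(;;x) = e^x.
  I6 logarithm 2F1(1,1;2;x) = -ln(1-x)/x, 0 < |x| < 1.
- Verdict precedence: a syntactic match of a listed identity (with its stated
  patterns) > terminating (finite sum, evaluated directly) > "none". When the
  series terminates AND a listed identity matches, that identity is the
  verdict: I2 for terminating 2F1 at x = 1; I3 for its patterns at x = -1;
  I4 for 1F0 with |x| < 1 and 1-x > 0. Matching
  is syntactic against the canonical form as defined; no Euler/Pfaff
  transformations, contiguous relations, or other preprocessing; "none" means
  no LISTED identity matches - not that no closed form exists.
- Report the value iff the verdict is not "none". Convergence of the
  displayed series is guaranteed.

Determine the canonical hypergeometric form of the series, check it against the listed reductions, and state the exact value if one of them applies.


Canonical form: C = -11/2 times 1F0 with upper {8/5}, lower {-}, x = 1/6. Verdict: binomial (I4) applies (the 1F0 binomial series: exponent -8/5, x = 1/6). Its exact value is (-11/2) * (5/6)^(-8/5).

Key step: t_0 being -11/2, k + 2/3 divides numerator and denominator alike; C = -11/2, x = 1/6 after cancelling.
Consecutive-term ratio: r(k) = (1/6) * (k+8/5) / [(k+1)] - rational; roots negated = parameters, x = (1/6), C = -11/2.


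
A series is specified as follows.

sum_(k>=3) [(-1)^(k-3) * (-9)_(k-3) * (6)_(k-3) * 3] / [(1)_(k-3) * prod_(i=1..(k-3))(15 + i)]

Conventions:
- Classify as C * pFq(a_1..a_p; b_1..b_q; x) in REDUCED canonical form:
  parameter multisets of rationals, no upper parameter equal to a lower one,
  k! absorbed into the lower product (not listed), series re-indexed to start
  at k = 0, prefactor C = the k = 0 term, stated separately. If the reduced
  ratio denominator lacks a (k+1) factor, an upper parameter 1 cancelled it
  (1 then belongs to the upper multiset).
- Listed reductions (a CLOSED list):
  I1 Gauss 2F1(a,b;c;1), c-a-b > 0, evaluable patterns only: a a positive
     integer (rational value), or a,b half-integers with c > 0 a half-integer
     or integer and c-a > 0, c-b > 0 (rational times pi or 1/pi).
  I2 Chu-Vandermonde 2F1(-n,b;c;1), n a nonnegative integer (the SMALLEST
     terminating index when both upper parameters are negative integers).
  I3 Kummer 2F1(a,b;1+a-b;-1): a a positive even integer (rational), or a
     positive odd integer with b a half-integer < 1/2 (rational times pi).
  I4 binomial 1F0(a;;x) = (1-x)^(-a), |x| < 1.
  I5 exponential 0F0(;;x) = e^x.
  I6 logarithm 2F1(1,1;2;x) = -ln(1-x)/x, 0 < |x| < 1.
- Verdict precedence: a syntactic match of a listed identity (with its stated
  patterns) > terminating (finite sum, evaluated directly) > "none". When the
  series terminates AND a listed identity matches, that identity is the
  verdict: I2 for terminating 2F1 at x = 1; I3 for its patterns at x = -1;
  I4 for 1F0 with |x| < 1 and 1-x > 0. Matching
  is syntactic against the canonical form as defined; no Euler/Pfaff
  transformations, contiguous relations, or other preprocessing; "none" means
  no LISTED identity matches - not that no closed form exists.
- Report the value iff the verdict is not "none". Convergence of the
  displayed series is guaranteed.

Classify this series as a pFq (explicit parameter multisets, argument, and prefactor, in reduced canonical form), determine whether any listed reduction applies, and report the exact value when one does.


This is 3 * 2F1(-9, 6; 16; -1) in reduced canonical form. Verdict at x = -1: the Kummer evaluation I3 matches (x = -1; c = 16 equals 1+a-b for upper {-9, 6}: listed pattern). Sum: 273/4.

First insight: from the first term 3: the lower running product (C = 3) is a rising factorial.
Step ratio: r(k) = (-1) * (k-9) (k+6) / [(k+16) (k+1)] - rational; roots negated = parameters, x = (-1), C = 3.


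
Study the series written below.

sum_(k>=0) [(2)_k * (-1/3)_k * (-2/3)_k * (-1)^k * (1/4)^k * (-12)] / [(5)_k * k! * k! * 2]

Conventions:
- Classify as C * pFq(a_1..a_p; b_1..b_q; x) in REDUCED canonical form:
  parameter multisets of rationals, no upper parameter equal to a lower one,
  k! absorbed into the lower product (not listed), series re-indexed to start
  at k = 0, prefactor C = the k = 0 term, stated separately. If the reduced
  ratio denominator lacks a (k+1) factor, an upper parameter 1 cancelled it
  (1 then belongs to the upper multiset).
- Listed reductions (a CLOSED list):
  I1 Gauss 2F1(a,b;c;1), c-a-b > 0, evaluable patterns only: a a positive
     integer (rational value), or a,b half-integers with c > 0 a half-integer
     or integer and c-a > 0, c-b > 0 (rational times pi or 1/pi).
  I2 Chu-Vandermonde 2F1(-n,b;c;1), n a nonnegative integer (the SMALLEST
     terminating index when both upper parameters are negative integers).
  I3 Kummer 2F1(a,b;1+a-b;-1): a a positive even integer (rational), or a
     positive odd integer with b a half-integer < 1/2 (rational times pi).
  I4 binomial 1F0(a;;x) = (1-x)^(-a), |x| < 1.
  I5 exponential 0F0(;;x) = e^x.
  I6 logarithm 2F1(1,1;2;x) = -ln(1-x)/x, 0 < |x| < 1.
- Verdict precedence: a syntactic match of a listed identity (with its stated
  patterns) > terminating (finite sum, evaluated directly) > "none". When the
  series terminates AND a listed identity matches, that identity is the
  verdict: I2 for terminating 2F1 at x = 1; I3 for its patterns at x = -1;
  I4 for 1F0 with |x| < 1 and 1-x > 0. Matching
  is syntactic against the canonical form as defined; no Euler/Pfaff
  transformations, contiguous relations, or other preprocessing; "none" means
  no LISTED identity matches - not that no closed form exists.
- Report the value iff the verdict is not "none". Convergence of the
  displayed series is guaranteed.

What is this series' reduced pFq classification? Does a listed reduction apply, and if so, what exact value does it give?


Classification (C = -6): 3F2 with upper {-2/3, -1/3, 2}, lower {1, 5}, argument x = -1/4. Verdict: no listed reduction: x = -1/4 and upper {-2/3, -1/3, 2} fail every I1-I6 pattern.

Key observation: from the first term -6: the constant factors (C = -6) combine into one prefactor.
Ratio: r(k) = (-1/4) * (k-2/3) (k-1/3) (k+2) / [(k+1) (k+5) (k+1)] - poly over poly, x = (-1/4) from leading terms; C = -6 at k = 0.


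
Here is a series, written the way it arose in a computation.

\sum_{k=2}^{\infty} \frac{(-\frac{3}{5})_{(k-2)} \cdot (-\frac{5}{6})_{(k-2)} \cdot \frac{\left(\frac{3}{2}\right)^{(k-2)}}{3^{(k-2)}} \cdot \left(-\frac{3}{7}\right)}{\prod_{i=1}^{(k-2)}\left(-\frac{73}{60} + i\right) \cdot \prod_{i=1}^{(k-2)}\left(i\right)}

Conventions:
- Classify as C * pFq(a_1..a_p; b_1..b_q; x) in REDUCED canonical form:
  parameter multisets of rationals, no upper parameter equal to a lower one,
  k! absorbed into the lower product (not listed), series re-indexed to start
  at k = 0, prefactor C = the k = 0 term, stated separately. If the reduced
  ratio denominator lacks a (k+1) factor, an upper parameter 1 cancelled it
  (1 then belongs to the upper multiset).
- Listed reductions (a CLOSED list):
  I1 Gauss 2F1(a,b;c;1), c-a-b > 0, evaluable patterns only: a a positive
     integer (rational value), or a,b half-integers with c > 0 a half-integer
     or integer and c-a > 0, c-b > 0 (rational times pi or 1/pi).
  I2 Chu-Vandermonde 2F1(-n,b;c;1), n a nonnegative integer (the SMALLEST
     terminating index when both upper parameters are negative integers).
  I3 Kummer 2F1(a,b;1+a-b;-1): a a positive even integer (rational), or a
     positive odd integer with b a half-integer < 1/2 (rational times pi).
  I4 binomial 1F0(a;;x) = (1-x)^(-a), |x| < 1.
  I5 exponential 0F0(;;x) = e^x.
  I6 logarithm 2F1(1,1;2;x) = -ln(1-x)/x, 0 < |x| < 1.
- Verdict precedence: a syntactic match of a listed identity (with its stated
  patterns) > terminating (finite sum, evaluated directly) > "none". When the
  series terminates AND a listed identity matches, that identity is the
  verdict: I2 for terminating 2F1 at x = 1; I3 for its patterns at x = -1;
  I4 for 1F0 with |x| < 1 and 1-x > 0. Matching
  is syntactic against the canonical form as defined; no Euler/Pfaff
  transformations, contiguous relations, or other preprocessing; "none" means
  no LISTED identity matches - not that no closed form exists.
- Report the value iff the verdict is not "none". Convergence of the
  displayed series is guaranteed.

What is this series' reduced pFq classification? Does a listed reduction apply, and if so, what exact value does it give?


At argument \frac{1}{2}: a 2F1 with upper {-\frac{5}{6}, -\frac{3}{5}}, lower {-\frac{13}{60}}, scaled by C = -\frac{3}{7}. Verdict: no listed reduction: x = \frac{1}{2} and upper {-\frac{5}{6}, -\frac{3}{5}} fail every I1-I6 pattern.

Key observation: from the first term -\frac{3}{7}: the lower running product (C = -3/7, x = 1/2) is a rising factorial.
Step ratio: r(k) = \frac{1}{2} * (k-\frac{5}{6}) (k-\frac{3}{5}) / [(k-\frac{13}{60}) (k+1)] - rational in k. x = \frac{1}{2}; t_0 = -\frac{3}{7}; negate the roots.


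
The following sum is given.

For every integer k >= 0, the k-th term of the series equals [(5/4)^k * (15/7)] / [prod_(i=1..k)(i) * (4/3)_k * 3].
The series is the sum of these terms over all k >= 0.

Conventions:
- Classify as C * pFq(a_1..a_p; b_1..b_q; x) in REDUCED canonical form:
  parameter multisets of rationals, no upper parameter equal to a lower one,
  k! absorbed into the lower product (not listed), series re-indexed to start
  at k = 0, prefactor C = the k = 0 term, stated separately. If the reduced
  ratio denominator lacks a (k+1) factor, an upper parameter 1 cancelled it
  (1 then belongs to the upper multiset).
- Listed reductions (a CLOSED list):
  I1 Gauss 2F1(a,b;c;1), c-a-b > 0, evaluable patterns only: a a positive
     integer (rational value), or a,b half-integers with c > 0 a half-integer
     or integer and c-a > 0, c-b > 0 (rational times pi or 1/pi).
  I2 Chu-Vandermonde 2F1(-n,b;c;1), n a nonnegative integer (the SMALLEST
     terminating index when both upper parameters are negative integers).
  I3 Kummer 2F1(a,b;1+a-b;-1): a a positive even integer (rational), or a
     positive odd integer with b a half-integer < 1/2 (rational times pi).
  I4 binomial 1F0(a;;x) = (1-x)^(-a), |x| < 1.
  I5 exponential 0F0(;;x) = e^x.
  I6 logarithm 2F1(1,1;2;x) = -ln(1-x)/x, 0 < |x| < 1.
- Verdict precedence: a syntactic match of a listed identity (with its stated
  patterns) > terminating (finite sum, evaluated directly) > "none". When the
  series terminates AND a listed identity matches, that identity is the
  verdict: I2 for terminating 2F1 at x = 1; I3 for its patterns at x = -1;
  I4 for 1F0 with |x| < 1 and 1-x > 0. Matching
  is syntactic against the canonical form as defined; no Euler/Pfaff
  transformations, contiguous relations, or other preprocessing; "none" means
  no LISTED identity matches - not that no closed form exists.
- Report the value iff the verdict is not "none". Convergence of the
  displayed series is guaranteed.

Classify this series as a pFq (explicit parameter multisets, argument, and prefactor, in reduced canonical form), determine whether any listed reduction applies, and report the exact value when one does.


With C = 5/7: the canonical form is 0F1(-; 4/3; 5/4). Verdict: none. No listed pattern accepts 0F1(-; 4/3; 5/4).

Key observation: x = (5/4) and the product of the first k integers (prefactor 5/7) is k!.
Adjacent-term ratio: r(k) = (5/4) * 1 / [(k+4/3) (k+1)] - rational in k, leading ratio (5/4); with t_0 = 5/7, classification follows.


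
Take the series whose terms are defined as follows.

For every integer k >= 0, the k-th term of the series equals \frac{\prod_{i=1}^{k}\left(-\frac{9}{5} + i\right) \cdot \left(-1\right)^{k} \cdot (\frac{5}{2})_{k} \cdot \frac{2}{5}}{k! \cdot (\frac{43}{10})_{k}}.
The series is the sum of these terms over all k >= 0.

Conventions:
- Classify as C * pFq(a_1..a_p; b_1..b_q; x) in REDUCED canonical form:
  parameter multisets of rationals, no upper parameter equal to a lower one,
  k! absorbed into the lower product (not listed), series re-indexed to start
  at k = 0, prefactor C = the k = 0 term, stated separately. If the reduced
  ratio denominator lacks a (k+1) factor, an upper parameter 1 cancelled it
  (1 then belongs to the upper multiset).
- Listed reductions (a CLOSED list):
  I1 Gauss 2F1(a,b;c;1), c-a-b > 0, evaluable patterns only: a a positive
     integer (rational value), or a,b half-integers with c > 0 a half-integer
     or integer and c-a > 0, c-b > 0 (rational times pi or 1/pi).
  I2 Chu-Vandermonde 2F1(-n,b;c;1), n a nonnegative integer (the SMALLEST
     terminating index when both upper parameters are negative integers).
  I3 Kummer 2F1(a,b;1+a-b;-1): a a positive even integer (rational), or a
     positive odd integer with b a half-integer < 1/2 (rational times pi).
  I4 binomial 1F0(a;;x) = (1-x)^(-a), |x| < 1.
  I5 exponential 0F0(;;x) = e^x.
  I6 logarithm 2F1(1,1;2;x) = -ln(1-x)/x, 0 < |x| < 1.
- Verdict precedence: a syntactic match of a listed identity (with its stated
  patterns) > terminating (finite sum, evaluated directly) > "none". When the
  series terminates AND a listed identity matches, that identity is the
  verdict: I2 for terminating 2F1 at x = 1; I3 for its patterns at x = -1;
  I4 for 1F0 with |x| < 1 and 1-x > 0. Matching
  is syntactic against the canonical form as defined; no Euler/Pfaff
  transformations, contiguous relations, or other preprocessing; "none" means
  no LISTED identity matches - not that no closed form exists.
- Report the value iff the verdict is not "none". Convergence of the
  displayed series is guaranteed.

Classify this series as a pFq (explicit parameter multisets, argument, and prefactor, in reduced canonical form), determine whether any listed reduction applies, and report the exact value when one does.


Classification (C = \frac{2}{5}): 2F1 with upper {-\frac{4}{5}, \frac{5}{2}}, lower {\frac{43}{10}}, argument x = -1. Verdict: none here - no I1-I6 shape fits x = -1 with lower {\frac{43}{10}}.

Key step: t_0 = \frac{2}{5} here, and the running product (prefactor 2/5) telescopes to a rising factorial.
Consecutive-term ratio: r(k) = -1 * (k-\frac{4}{5}) (k+\frac{5}{2}) / [(k+\frac{43}{10}) (k+1)] - rational; roots negated = parameters, x = -1, C = \frac{2}{5}.


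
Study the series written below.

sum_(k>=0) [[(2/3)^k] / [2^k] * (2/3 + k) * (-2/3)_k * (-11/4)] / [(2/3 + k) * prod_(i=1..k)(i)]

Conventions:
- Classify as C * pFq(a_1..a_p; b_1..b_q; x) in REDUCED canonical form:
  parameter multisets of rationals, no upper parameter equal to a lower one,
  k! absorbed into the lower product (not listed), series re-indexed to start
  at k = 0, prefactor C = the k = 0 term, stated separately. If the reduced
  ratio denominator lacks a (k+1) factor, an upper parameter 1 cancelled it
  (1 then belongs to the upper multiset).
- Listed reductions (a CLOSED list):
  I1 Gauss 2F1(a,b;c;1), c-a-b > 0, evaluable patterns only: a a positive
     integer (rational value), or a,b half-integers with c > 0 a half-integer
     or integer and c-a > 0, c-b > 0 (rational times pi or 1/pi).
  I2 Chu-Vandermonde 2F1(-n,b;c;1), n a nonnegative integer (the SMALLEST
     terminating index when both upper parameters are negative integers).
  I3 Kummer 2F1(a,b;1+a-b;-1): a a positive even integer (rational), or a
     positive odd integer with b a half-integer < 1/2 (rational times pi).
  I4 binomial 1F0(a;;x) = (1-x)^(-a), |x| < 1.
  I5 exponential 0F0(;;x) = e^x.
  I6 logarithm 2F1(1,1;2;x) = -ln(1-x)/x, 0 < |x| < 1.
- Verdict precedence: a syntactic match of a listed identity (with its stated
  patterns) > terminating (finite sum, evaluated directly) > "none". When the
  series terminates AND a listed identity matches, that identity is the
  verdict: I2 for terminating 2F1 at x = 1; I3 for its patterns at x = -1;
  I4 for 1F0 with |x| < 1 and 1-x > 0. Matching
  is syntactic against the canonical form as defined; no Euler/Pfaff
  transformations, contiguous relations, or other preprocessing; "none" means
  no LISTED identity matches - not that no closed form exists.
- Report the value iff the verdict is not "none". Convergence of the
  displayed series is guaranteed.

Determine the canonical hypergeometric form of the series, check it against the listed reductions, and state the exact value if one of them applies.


This is -11/4 * 1F0(-2/3; -; 1/3) in reduced canonical form. Verdict: this is the binomial series (I4) (the 1F0 binomial series: exponent 2/3, x = 1/3). Exact value: (-11/4) * (2/3)^(2/3).

Key observation: with t_0 = -11/4, the two k-th powers (C = -11/4) combine into one argument.
Adjacent-term ratio: r(k) = (1/3) * (k-2/3) / [(k+1)] - poly over poly, x = (1/3) from leading terms; C = -11/4 at k = 0.


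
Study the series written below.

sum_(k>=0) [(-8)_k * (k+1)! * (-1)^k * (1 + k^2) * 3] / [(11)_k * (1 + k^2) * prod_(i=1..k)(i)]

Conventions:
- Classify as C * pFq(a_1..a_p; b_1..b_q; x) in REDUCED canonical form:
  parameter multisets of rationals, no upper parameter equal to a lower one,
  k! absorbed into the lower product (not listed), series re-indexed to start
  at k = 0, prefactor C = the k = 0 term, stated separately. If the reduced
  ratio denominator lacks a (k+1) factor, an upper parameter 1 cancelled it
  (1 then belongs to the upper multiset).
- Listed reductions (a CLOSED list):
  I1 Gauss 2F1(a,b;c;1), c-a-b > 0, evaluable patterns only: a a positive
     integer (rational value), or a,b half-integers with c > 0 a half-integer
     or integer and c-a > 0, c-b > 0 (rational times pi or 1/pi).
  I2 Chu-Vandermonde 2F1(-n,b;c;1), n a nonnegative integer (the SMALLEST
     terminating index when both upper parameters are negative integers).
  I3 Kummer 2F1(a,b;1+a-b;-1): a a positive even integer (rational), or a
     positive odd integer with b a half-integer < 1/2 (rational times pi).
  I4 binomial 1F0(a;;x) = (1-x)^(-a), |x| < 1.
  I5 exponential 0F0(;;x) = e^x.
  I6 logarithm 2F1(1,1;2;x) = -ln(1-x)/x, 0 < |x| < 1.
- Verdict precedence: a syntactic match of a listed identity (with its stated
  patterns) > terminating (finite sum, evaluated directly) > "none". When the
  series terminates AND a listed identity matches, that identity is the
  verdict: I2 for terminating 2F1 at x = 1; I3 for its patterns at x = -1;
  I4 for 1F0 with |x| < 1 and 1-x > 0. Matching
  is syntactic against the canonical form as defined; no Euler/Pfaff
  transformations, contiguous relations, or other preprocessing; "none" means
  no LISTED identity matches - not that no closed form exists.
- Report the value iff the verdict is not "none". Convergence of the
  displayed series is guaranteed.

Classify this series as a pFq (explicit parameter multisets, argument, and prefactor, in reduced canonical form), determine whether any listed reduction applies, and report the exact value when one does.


The series (x = -1) is 2F1: upper {-8, 2}, lower {11}, prefactor 3. Verdict: the Kummer evaluation I3 matches (x = -1; c = 11 equals 1+a-b for upper {-8, 2}: listed pattern). Sum: 15.

The tell: with t_0 = 3, the product of the first k integers (prefactor 3) is k!.
Consecutive-term ratio: r(k) = (-1) * (k-8) (k+2) / [(k+11) (k+1)] - rational in k, leading ratio (-1); with t_0 = 3, classification follows.


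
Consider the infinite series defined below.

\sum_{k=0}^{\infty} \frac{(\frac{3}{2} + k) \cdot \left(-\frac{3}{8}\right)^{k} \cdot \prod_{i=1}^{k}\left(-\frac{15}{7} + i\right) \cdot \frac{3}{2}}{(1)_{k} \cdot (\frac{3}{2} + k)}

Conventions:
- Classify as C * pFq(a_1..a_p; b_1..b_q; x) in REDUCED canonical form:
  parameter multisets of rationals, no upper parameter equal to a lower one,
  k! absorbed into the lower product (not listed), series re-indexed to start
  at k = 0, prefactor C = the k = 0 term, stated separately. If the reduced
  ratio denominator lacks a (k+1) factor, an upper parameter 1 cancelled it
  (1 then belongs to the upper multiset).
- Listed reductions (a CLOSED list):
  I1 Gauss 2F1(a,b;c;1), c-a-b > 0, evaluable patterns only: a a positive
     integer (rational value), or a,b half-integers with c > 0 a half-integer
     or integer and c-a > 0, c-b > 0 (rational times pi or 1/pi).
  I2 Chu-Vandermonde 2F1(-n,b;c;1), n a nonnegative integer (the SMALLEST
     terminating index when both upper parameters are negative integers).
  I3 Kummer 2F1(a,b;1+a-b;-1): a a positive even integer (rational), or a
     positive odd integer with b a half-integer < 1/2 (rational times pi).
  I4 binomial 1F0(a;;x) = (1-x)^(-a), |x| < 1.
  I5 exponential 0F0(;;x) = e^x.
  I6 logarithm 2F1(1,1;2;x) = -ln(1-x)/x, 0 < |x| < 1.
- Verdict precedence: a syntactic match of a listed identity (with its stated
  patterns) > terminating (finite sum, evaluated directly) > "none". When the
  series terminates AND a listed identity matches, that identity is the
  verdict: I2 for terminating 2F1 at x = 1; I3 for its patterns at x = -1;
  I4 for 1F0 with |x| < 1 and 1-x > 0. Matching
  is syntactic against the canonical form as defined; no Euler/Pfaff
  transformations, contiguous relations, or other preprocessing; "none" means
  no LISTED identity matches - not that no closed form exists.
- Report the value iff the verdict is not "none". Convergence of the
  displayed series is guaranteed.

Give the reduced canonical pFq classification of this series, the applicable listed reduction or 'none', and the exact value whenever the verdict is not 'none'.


This is \frac{3}{2} * 1F0(-\frac{8}{7}; -; -\frac{3}{8}) in reduced canonical form. Verdict at x = -\frac{3}{8}: the I4 binomial reduction matches (the 1F0 binomial series: exponent 8/7, x = -\frac{3}{8}). Hence: \frac{3}{2} \cdot \left(\frac{11}{8}\right)^{\frac{8}{7}}.

First insight: x = -\frac{3}{8} and the running product (prefactor 3/2) telescopes to a rising factorial.
Step ratio: r(k) = -\frac{3}{8} * (k-\frac{8}{7}) / [(k+1)] - rational; roots negated = parameters, x = -\frac{3}{8}, C = \frac{3}{2}.


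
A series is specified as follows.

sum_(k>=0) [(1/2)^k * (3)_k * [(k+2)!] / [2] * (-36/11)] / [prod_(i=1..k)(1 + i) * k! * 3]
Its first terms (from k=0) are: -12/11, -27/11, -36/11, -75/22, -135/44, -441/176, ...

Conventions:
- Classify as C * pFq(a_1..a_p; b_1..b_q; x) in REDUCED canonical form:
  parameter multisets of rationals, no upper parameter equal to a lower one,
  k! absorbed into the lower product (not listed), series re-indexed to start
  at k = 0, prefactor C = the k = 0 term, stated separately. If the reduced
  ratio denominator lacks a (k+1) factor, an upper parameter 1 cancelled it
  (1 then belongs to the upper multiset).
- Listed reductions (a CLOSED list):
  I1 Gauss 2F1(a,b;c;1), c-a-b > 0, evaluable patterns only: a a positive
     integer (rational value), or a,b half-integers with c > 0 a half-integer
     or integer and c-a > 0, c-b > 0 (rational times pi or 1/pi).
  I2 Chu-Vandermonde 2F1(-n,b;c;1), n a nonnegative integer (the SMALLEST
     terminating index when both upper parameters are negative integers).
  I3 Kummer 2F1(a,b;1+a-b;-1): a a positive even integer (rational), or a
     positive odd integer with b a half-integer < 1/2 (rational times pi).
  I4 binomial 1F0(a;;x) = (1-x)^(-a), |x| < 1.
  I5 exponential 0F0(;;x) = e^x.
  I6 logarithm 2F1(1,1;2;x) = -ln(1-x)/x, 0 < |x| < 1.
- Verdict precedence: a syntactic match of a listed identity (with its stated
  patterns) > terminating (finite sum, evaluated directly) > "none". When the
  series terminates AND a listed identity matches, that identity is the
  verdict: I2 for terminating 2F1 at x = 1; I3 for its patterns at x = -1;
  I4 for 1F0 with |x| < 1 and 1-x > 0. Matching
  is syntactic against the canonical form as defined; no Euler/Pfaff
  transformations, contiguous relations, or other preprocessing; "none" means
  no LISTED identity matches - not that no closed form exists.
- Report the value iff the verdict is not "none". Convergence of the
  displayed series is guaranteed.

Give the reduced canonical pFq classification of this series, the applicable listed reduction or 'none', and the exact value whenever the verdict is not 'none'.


First insight: t_0 = -12/11 here, and the lower running product (C = -12/11, x = 1/2) is a rising factorial.
Consecutive-term ratio: r(k) = (1/2) * (k+3) (k+3) / [(k+2) (k+1)] - rational in k, leading ratio (1/2); with t_0 = -12/11, classification follows.

At argument 1/2: a 2F1 with upper {3, 3}, lower {2}, scaled by C = -12/11. Verdict: none - at argument 1/2 the multisets {3, 3} ; {2} match no listed identity.


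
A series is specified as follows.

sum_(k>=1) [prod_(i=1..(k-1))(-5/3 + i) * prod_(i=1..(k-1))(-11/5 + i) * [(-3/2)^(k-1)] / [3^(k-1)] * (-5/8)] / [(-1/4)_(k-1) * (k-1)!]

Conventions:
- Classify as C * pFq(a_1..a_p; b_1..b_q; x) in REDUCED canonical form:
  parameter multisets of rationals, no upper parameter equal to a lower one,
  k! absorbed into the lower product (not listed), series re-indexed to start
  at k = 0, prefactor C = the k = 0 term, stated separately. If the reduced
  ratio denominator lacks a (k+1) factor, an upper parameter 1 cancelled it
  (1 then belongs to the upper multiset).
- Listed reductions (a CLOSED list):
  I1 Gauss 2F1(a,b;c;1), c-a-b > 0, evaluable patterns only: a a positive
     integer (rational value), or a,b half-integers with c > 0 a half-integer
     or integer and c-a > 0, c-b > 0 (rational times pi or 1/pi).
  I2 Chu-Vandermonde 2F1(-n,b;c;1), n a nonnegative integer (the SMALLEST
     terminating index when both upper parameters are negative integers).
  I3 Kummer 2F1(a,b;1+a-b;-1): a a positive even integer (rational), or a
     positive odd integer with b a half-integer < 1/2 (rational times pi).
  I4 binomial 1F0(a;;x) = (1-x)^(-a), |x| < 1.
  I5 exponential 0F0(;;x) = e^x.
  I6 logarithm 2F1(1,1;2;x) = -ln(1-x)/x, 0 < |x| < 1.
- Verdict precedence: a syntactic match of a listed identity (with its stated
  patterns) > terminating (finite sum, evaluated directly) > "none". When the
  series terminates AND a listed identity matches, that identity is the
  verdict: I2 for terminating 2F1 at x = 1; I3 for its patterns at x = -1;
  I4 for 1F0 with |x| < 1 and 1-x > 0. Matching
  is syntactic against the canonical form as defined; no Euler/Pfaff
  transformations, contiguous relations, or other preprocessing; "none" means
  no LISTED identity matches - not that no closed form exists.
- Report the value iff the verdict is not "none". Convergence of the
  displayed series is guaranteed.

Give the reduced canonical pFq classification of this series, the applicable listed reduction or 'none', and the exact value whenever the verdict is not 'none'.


At argument -1/2: a 2F1 with upper {-6/5, -2/3}, lower {-1/4}, scaled by C = -5/8. Verdict: none. No listed pattern accepts 2F1(-6/5, -2/3; -1/4; -1/2).

Structural cue: with t_0 = -5/8, the running product (C = -5/8, x = -1/2) telescopes to a rising factorial.
Adjacent-term ratio: r(k) = (-1/2) * (k-6/5) (k-2/3) / [(k-1/4) (k+1)] - rational in k. x = (-1/2); t_0 = -5/8; negate the roots.


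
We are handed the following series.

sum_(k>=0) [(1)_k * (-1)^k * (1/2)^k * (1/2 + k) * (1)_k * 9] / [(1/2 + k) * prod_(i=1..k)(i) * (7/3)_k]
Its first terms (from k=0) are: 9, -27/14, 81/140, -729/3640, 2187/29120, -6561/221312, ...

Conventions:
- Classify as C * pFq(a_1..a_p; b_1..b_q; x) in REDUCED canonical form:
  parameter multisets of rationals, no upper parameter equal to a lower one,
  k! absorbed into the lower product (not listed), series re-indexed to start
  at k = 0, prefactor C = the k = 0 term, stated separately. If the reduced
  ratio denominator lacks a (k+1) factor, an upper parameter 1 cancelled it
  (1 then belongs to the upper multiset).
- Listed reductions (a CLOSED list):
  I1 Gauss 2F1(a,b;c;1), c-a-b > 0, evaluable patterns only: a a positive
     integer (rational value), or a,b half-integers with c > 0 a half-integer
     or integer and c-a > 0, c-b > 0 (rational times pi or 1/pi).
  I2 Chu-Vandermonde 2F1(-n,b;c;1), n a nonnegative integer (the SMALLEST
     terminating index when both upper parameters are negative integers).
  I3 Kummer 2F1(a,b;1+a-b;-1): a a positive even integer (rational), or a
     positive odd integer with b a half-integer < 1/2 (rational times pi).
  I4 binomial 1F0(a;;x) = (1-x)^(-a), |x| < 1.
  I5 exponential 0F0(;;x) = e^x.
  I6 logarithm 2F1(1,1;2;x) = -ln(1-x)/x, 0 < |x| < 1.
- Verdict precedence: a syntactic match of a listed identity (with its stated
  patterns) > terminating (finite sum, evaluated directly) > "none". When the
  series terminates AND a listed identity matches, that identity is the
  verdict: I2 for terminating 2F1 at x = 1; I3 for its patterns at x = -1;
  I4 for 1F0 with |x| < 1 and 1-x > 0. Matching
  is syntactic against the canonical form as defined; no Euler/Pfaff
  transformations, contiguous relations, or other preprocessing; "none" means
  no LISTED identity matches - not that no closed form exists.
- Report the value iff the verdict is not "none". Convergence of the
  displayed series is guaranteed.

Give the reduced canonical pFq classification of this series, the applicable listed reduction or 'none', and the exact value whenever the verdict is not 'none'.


Reduced: x = -1/2, 2F1, upper = {1, 1}, lower = {7/3}, C = 9. Verdict: none here - no I1-I6 shape fits x = -1/2 with lower {7/3}.

Key step: x = (-1/2) and the (-1)^k factor (C = 9) folds into the argument's sign.
Term ratio: r(k) = (-1/2) * (k+1) (k+1) / [(k+7/3) (k+1)] - poly over poly, x = (-1/2) from leading terms; C = 9 at k = 0.


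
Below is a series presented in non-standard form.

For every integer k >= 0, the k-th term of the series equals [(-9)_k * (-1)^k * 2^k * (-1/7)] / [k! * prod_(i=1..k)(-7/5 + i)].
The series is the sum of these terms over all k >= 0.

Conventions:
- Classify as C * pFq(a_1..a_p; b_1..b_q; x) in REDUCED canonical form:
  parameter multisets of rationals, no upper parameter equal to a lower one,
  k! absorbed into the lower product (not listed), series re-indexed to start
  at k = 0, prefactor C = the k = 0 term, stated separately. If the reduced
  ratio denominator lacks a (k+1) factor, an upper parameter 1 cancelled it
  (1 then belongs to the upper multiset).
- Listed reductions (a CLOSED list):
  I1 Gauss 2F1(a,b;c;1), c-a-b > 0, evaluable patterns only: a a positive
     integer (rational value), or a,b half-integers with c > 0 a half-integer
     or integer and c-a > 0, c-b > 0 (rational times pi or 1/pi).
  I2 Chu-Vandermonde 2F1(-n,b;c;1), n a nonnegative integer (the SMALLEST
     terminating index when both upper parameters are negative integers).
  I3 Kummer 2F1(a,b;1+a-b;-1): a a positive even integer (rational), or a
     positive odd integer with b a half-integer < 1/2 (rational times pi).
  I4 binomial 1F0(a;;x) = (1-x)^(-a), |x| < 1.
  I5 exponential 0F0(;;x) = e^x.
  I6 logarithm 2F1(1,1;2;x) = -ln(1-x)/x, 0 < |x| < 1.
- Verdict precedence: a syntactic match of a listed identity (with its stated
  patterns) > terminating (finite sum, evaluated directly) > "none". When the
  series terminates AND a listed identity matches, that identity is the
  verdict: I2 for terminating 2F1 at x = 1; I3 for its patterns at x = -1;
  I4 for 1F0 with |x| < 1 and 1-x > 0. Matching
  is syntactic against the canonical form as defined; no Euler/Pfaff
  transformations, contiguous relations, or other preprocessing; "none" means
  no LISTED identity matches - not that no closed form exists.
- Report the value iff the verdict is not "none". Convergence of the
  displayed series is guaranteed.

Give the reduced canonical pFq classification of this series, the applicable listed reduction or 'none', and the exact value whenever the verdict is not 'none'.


At argument -2: a 1F1 with upper {-9}, lower {-2/5}, scaled by C = -1/7. Verdict: terminating - no listed pattern fits, but -9 in the upper list cuts the series at k = 9; direct evaluation. Exact value: 2721315434/3221127.

Key observation: t_0 being -1/7, the lower running product (prefactor -1/7) is a rising factorial.
Term ratio: r(k) = (-2) * (k-9) / [(k-2/5) (k+1)] - rational; roots negated = parameters, x = (-2), C = -1/7.


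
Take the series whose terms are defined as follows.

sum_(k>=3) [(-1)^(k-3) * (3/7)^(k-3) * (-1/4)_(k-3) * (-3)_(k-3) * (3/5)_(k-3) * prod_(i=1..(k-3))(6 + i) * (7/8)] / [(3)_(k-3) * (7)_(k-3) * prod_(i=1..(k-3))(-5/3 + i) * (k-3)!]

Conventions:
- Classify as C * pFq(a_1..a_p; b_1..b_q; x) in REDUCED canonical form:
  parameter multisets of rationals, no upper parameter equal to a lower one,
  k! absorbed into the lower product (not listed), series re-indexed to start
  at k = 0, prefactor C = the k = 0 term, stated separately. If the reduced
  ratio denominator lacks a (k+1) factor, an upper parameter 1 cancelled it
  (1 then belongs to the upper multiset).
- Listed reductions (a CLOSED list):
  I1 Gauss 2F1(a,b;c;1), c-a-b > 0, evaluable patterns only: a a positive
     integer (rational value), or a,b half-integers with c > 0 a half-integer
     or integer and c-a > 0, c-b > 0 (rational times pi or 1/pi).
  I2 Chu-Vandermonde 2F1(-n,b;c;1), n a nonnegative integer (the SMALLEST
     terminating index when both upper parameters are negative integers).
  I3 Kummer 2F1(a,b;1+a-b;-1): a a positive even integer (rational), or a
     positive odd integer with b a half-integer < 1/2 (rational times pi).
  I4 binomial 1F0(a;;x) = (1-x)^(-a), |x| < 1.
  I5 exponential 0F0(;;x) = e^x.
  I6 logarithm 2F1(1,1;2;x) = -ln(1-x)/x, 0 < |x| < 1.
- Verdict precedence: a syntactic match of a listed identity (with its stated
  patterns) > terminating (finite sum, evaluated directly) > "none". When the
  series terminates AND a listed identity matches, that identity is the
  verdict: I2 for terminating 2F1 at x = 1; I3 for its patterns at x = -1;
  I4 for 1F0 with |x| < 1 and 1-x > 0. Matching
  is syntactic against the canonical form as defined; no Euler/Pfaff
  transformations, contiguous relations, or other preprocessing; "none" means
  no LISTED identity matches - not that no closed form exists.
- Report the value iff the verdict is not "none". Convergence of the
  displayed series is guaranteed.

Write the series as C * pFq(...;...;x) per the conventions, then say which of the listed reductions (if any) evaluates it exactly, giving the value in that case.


Canonical form: C = 7/8 times 3F2 with upper {-3, -1/4, 3/5}, lower {-2/3, 3}, x = -3/7. Verdict: terminating - no listed pattern fits, but -3 in the upper list cuts the series at k = 3; direct evaluation. Exact value: 8916031/8960000.

Key observation: from the first term 7/8: the running product (C = 7/8) telescopes to a rising factorial.
Ratio: r(k) = (-3/7) * (k-3) (k-1/4) (k+3/5) / [(k-2/3) (k+3) (k+1)] - rational in k. x = (-3/7); t_0 = 7/8; negate the roots.


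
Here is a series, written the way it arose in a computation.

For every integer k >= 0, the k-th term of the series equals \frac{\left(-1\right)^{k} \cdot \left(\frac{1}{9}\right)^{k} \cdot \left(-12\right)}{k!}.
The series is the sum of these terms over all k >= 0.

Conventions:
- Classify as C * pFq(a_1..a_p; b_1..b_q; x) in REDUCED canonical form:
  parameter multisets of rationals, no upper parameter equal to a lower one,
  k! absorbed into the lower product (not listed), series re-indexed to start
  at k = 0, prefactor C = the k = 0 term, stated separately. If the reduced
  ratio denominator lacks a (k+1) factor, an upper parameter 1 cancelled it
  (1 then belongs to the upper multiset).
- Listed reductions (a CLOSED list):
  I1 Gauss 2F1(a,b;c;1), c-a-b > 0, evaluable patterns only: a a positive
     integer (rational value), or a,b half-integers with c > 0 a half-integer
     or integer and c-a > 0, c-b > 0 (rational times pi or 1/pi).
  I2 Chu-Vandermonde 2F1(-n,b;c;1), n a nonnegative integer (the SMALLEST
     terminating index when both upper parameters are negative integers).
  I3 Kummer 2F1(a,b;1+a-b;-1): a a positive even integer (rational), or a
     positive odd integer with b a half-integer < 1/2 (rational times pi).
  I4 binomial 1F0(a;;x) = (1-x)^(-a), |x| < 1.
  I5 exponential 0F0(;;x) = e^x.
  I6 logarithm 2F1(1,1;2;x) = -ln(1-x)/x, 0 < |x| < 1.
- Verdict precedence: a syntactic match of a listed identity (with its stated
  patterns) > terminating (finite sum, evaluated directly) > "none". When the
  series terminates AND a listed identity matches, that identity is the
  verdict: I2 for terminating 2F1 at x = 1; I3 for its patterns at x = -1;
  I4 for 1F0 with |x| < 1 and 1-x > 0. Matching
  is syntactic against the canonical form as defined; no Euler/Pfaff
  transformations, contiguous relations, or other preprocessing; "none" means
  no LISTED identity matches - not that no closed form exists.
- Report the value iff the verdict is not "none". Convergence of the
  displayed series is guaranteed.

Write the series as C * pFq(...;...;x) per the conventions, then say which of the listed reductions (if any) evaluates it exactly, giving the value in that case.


Key observation: with t_0 = -12, the (-1)^k factor (C = -12, x = -1/9) folds into the argument's sign.
Ratio: r(k) = -\frac{1}{9} * 1 / [(k+1)] ; factor over Q: parameters, x = -\frac{1}{9}, and C = -12.

At argument -\frac{1}{9}: a 0F0 with upper {-}, lower {-}, scaled by C = -12. Verdict: this is exponential (I5) (the 0F0 exponential series at x = -\frac{1}{9}). Value: \left(-12\right) \cdot e^{-\frac{1}{9}}.


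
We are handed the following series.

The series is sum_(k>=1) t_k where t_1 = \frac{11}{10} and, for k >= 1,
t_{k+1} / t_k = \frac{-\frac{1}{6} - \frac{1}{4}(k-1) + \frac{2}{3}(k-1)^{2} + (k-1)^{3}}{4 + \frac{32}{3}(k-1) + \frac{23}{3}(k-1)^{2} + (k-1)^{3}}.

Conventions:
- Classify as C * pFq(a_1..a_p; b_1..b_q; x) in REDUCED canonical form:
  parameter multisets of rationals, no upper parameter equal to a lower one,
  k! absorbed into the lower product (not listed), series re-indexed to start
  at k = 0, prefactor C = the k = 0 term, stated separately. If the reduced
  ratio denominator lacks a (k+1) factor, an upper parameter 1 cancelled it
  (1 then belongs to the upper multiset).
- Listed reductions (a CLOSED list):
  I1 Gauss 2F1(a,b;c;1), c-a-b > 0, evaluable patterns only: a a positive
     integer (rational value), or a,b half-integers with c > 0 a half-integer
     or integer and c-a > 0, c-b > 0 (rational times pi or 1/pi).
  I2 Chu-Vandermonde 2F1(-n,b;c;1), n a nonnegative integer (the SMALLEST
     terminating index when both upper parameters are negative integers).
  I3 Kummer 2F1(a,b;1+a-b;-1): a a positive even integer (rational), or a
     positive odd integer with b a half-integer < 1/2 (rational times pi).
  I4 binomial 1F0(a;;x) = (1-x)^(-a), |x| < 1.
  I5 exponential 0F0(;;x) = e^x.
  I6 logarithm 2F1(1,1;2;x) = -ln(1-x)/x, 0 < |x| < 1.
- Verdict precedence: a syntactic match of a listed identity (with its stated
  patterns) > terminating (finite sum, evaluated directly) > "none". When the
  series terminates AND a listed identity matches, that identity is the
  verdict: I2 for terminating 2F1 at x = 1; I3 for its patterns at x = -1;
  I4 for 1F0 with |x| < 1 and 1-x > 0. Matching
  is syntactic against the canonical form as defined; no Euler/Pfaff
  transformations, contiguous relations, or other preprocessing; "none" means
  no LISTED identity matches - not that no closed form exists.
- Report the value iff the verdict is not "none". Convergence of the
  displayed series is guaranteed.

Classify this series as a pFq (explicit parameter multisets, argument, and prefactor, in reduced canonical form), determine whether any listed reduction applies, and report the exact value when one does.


Structural cue: from the first term \frac{11}{10}: cancel k + 2/3 from the displayed ratio first; then C = 11/10, x = 1.
Step ratio: r(k) = 1 * (k-\frac{1}{2}) (k+\frac{1}{2}) / [(k+6) (k+1)] - rational in k, leading ratio 1; with t_0 = \frac{11}{10}, classification follows.

With C = \frac{11}{10}: the canonical form is 2F1(-\frac{1}{2}, \frac{1}{2}; 6; 1). Verdict: Gauss's theorem I1 (half-integer case) matches (x = 1; upper {-\frac{1}{2}, \frac{1}{2}} half-integers, c = 6 in the evaluable pattern). Exact value: \frac{65536}{19845} / \pi.
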